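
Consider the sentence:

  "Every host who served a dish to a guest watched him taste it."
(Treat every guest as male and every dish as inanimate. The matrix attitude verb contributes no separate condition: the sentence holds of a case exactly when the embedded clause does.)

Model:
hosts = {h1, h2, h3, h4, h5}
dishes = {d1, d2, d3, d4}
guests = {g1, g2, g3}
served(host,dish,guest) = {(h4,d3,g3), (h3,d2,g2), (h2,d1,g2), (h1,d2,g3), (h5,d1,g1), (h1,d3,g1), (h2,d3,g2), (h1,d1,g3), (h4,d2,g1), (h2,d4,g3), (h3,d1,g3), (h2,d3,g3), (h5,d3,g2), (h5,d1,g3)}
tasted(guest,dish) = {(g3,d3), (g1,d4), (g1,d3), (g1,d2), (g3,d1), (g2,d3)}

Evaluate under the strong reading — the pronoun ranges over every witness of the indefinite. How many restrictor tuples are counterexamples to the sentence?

"him" takes "a guest" as antecedent and "it" takes "a dish"; both are donkey pronouns co-varying with the restrictor.
Strong reading: for every (h,d,g) with served(h,d,g), tasted(g,d).
Restrictor triples: (h1,d1,g3)→tasted(g3,d1) ✓  (h1,d2,g3)→tasted(g3,d2) ✗  (h1,d3,g1)→tasted(g1,d3) ✓  (h2,d1,g2)→tasted(g2,d1) ✗  (h2,d3,g2)→tasted(g2,d3) ✓  (h2,d3,g3)→tasted(g3,d3) ✓  (h2,d4,g3)→tasted(g3,d4) ✗  (h3,d1,g3)→tasted(g3,d1) ✓  (h3,d2,g2)→tasted(g2,d2) ✗  (h4,d2,g1)→tasted(g1,d2) ✓  (h4,d3,g3)→tasted(g3,d3) ✓  (h5,d1,g1)→tasted(g1,d1) ✗  (h5,d1,g3)→tasted(g3,d1) ✓  (h5,d3,g2)→tasted(g2,d3) ✓
Counterexamples (restrictor triples failing the scope): 5.

5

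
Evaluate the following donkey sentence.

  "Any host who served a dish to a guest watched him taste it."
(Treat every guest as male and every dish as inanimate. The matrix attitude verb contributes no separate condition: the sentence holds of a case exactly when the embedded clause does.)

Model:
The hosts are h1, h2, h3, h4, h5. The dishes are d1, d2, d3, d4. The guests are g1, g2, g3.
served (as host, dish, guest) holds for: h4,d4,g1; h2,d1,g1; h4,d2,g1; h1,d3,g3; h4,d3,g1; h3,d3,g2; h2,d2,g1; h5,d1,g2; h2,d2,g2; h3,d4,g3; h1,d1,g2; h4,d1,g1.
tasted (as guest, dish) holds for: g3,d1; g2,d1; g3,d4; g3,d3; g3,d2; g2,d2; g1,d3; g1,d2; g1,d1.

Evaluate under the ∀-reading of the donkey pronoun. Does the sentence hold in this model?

"him" takes "a guest" as antecedent and "it" takes "a dish"; both are donkey pronouns co-varying with the restrictor.
Strong reading: for every (h,d,g) with served(h,d,g), tasted(g,d).
Restrictor triples: (h1,d1,g2)→tasted(g2,d1) ✓  (h1,d3,g3)→tasted(g3,d3) ✓  (h2,d1,g1)→tasted(g1,d1) ✓  (h2,d2,g1)→tasted(g1,d2) ✓  (h2,d2,g2)→tasted(g2,d2) ✓  (h3,d3,g2)→tasted(g2,d3) ✗  (h3,d4,g3)→tasted(g3,d4) ✓  (h4,d1,g1)→tasted(g1,d1) ✓  (h4,d2,g1)→tasted(g1,d2) ✓  (h4,d3,g1)→tasted(g1,d3) ✓  (h4,d4,g1)→tasted(g1,d4) ✗  (h5,d1,g2)→tasted(g2,d1) ✓
Counterexample: (h3,d3,g2) — tasted(g2,d3) does not hold.

False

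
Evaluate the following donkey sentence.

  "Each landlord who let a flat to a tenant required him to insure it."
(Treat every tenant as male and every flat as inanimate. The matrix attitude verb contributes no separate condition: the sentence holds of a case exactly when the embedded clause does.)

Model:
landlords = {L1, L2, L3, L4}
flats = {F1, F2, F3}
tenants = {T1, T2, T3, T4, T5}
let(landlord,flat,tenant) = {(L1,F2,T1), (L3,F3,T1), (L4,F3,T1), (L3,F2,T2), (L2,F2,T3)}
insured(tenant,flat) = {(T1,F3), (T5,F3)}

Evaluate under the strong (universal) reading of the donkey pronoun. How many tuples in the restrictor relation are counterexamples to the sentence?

3

"him" takes "a tenant" as antecedent and "it" takes "a flat"; both are donkey pronouns co-varying with the restrictor.
Strong reading: for every (l,f,t) with let(l,f,t), insured(t,f).
Restrictor triples: (L1,F2,T1)→insured(T1,F2) ✗  (L2,F2,T3)→insured(T3,F2) ✗  (L3,F2,T2)→insured(T2,F2) ✗  (L3,F3,T1)→insured(T1,F3) ✓  (L4,F3,T1)→insured(T1,F3) ✓
Counterexamples (restrictor triples failing the scope): 3.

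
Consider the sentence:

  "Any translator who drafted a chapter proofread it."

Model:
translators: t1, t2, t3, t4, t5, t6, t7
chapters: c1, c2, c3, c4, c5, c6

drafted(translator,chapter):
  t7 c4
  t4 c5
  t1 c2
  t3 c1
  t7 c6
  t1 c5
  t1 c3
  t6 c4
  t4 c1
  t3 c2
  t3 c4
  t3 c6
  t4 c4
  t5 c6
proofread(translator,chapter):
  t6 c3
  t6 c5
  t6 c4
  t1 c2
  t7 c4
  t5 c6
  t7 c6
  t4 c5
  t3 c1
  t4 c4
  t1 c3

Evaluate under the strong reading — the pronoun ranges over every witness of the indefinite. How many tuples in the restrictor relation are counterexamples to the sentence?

"it" takes "a chapter" as antecedent — a donkey pronoun bound across the clause boundary.
Strong reading: for every (t,c) with drafted(t,c), proofread(t,c).
Restrictor pairs: (t1,c2) ✓  (t1,c3) ✓  (t1,c5) ✗  (t3,c1) ✓  (t3,c2) ✗  (t3,c4) ✗  (t3,c6) ✗  (t4,c1) ✗  (t4,c4) ✓  (t4,c5) ✓  (t5,c6) ✓  (t6,c4) ✓  (t7,c4) ✓  (t7,c6) ✓
Counterexamples (restrictor pairs failing the scope): 5.

5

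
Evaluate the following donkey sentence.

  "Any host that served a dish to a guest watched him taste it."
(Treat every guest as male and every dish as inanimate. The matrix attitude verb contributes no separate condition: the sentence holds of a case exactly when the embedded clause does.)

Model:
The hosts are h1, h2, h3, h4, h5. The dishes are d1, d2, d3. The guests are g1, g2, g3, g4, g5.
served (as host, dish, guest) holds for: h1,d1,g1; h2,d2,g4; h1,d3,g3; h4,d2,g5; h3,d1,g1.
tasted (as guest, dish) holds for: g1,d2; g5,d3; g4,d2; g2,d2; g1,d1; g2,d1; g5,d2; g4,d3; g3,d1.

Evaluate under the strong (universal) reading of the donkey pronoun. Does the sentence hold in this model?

"him" takes "a guest" as antecedent and "it" takes "a dish"; both are donkey pronouns co-varying with the restrictor.
Strong reading: for every (h,d,g) with served(h,d,g), tasted(g,d).
Restrictor triples: (h1,d1,g1)→tasted(g1,d1) ✓  (h1,d3,g3)→tasted(g3,d3) ✗  (h2,d2,g4)→tasted(g4,d2) ✓  (h3,d1,g1)→tasted(g1,d1) ✓  (h4,d2,g5)→tasted(g5,d2) ✓
Counterexample: (h1,d3,g3) — tasted(g3,d3) does not hold.

False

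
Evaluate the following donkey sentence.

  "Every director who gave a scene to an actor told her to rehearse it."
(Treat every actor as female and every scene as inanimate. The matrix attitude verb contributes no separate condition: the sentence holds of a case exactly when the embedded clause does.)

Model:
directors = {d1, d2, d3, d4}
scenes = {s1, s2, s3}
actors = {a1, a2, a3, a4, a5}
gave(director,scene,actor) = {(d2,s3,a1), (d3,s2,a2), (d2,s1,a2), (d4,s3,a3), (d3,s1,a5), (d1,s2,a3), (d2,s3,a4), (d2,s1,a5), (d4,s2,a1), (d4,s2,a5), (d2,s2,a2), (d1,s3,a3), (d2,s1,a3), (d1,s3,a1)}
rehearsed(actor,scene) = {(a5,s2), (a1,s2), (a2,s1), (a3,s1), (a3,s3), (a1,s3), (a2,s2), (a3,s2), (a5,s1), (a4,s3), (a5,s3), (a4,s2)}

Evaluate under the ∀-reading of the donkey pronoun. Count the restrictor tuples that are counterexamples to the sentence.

"her" takes "an actor" as antecedent and "it" takes "a scene"; both are donkey pronouns co-varying with the restrictor.
Strong reading: for every (d,s,a) with gave(d,s,a), rehearsed(a,s).
Restrictor triples: (d1,s2,a3)→rehearsed(a3,s2) ✓  (d1,s3,a1)→rehearsed(a1,s3) ✓  (d1,s3,a3)→rehearsed(a3,s3) ✓  (d2,s1,a2)→rehearsed(a2,s1) ✓  (d2,s1,a3)→rehearsed(a3,s1) ✓  (d2,s1,a5)→rehearsed(a5,s1) ✓  (d2,s2,a2)→rehearsed(a2,s2) ✓  (d2,s3,a1)→rehearsed(a1,s3) ✓  (d2,s3,a4)→rehearsed(a4,s3) ✓  (d3,s1,a5)→rehearsed(a5,s1) ✓  (d3,s2,a2)→rehearsed(a2,s2) ✓  (d4,s2,a1)→rehearsed(a1,s2) ✓  (d4,s2,a5)→rehearsed(a5,s2) ✓  (d4,s3,a3)→rehearsed(a3,s3) ✓
Counterexamples (restrictor triples failing the scope): 0.

0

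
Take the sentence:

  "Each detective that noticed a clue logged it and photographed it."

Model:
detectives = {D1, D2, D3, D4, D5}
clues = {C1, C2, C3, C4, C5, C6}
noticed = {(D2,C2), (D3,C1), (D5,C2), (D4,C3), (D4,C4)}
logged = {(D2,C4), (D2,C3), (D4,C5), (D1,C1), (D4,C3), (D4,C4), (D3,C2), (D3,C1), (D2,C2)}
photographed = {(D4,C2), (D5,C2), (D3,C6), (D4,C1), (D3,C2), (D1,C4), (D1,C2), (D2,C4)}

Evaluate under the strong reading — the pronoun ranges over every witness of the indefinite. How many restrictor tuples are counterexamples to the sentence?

5

"it" takes "a clue" as antecedent — a donkey pronoun bound across the clause boundary.
Strong reading: for every (d,c) with noticed(d,c), logged(d,c) ∧ photographed(d,c).
Restrictor pairs: (D2,C2) ✗  (D3,C1) ✗  (D4,C3) ✗  (D4,C4) ✗  (D5,C2) ✗
Counterexamples (restrictor pairs failing the scope): 5.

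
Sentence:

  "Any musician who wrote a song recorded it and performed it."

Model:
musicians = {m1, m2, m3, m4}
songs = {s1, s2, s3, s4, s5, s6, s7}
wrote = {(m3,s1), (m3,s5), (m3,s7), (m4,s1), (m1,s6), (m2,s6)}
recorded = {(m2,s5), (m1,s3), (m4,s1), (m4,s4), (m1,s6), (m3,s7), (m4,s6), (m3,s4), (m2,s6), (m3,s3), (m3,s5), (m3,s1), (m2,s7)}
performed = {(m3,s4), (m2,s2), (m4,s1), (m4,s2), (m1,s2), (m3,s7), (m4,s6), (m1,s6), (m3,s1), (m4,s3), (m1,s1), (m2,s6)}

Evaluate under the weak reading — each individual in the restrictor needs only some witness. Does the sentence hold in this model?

True

"it" takes "a song" as antecedent — a donkey pronoun bound across the clause boundary.
Weak reading: every musician m with some wrote-song has at least one wrote-song s such that recorded(m,s) ∧ performed(m,s).
Per musician: m1:✓  m2:✓  m3:✓  m4:✓
Every musician in the restrictor has a witness.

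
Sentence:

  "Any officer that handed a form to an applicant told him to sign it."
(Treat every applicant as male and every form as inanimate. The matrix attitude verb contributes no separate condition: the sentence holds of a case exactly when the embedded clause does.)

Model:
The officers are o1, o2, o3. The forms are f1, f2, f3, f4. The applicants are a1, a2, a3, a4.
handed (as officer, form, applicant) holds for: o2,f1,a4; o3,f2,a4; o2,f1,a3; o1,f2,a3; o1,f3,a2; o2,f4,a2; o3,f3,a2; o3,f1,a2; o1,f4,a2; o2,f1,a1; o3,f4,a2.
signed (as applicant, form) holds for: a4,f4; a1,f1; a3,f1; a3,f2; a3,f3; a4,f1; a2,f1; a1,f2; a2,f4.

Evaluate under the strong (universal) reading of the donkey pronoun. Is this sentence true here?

"him" takes "an applicant" as antecedent and "it" takes "a form"; both are donkey pronouns co-varying with the restrictor.
Strong reading: for every (o,f,a) with handed(o,f,a), signed(a,f).
Restrictor triples: (o1,f2,a3)→signed(a3,f2) ✓  (o1,f3,a2)→signed(a2,f3) ✗  (o1,f4,a2)→signed(a2,f4) ✓  (o2,f1,a1)→signed(a1,f1) ✓  (o2,f1,a3)→signed(a3,f1) ✓  (o2,f1,a4)→signed(a4,f1) ✓  (o2,f4,a2)→signed(a2,f4) ✓  (o3,f1,a2)→signed(a2,f1) ✓  (o3,f2,a4)→signed(a4,f2) ✗  (o3,f3,a2)→signed(a2,f3) ✗  (o3,f4,a2)→signed(a2,f4) ✓
Counterexample: (o1,f3,a2) — signed(a2,f3) does not hold.

False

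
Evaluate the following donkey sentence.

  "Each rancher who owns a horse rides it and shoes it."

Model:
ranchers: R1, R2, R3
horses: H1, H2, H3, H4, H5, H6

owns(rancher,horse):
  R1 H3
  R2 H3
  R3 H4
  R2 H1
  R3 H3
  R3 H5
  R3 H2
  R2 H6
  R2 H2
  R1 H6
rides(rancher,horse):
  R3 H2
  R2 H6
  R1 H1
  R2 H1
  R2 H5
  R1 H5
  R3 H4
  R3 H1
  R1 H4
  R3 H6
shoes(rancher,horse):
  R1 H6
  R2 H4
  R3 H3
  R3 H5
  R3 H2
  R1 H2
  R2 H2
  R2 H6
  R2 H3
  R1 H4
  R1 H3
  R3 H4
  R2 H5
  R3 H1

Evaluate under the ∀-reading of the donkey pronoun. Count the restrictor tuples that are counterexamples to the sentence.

"it" takes "a horse" as antecedent — a donkey pronoun bound across the clause boundary.
Strong reading: for every (r,h) with owns(r,h), rides(r,h) ∧ shoes(r,h).
Restrictor pairs: (R1,H3) ✗  (R1,H6) ✗  (R2,H1) ✗  (R2,H2) ✗  (R2,H3) ✗  (R2,H6) ✓  (R3,H2) ✓  (R3,H3) ✗  (R3,H4) ✓  (R3,H5) ✗
Counterexamples (restrictor pairs failing the scope): 7.

7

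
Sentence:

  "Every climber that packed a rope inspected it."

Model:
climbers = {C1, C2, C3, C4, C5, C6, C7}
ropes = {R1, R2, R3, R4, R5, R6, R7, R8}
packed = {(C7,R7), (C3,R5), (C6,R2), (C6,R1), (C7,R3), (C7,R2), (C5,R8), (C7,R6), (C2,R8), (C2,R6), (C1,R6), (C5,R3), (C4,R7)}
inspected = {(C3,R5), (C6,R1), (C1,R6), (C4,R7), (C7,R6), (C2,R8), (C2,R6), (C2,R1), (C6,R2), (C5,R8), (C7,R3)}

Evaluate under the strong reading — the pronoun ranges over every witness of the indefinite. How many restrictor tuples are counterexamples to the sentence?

"it" takes "a rope" as antecedent — a donkey pronoun bound across the clause boundary.
Strong reading: for every (c,r) with packed(c,r), inspected(c,r).
Restrictor pairs: (C1,R6) ✓  (C2,R6) ✓  (C2,R8) ✓  (C3,R5) ✓  (C4,R7) ✓  (C5,R3) ✗  (C5,R8) ✓  (C6,R1) ✓  (C6,R2) ✓  (C7,R2) ✗  (C7,R3) ✓  (C7,R6) ✓  (C7,R7) ✗
Counterexamples (restrictor pairs failing the scope): 3.

3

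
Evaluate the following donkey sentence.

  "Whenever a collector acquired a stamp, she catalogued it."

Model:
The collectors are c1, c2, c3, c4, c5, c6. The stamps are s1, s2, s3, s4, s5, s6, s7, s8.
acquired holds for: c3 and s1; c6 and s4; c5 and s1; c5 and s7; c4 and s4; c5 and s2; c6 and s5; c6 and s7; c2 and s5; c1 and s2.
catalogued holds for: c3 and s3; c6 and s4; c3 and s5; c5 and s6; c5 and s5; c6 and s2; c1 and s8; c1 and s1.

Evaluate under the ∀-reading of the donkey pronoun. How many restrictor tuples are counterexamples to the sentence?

9

"it" takes "a stamp" as antecedent — a donkey pronoun bound across the clause boundary.
Strong reading: for every (c,s) with acquired(c,s), catalogued(c,s).
Restrictor pairs: (c1,s2) ✗  (c2,s5) ✗  (c3,s1) ✗  (c4,s4) ✗  (c5,s1) ✗  (c5,s2) ✗  (c5,s7) ✗  (c6,s4) ✓  (c6,s5) ✗  (c6,s7) ✗
Counterexamples (restrictor pairs failing the scope): 9.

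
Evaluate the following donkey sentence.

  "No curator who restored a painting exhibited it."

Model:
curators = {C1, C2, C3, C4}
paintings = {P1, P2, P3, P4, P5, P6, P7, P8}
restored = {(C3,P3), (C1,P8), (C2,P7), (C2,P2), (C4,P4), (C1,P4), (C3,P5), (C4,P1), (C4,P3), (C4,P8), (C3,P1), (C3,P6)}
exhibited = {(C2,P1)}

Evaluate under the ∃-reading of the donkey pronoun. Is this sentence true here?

True

"it" takes "a painting" as antecedent — a donkey pronoun bound across the clause boundary.
Truth condition: for no (c,p) with restored(c,p) does exhibited(c,p) hold.
Restrictor pairs — does the scope hold? (C1,P4):fails  (C1,P8):fails  (C2,P2):fails  (C2,P7):fails  (C3,P1):fails  (C3,P3):fails  (C3,P5):fails  (C3,P6):fails  (C4,P1):fails  (C4,P3):fails  (C4,P4):fails  (C4,P8):fails
Scope holds for no restrictor pair, so the sentence is true.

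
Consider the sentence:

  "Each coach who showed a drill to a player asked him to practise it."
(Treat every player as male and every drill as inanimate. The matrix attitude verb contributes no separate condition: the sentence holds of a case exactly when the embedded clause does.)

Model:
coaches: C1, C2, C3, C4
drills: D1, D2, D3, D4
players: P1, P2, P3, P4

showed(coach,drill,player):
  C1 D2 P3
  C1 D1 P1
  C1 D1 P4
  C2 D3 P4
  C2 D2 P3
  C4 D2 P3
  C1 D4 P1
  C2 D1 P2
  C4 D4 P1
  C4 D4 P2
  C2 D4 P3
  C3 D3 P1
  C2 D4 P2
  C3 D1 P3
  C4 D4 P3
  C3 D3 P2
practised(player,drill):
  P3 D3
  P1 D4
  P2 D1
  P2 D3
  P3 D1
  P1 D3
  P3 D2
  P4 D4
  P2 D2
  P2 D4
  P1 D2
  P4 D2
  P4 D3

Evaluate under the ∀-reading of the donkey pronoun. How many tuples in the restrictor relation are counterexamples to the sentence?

"him" takes "a player" as antecedent and "it" takes "a drill"; both are donkey pronouns co-varying with the restrictor.
Strong reading: for every (c,d,p) with showed(c,d,p), practised(p,d).
Restrictor triples: (C1,D1,P1)→practised(P1,D1) ✗  (C1,D1,P4)→practised(P4,D1) ✗  (C1,D2,P3)→practised(P3,D2) ✓  (C1,D4,P1)→practised(P1,D4) ✓  (C2,D1,P2)→practised(P2,D1) ✓  (C2,D2,P3)→practised(P3,D2) ✓  (C2,D3,P4)→practised(P4,D3) ✓  (C2,D4,P2)→practised(P2,D4) ✓  (C2,D4,P3)→practised(P3,D4) ✗  (C3,D1,P3)→practised(P3,D1) ✓  (C3,D3,P1)→practised(P1,D3) ✓  (C3,D3,P2)→practised(P2,D3) ✓  (C4,D2,P3)→practised(P3,D2) ✓  (C4,D4,P1)→practised(P1,D4) ✓  (C4,D4,P2)→practised(P2,D4) ✓  (C4,D4,P3)→practised(P3,D4) ✗
Counterexamples (restrictor triples failing the scope): 4.

4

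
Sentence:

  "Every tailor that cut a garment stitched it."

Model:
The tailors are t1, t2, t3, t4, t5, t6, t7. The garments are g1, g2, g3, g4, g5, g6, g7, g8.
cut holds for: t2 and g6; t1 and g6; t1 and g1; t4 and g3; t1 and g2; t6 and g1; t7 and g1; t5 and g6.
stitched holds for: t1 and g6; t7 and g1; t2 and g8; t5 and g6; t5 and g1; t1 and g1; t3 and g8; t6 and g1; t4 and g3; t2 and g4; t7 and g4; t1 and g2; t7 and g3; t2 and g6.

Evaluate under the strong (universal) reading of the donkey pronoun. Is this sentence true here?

"it" takes "a garment" as antecedent — a donkey pronoun bound across the clause boundary.
Strong reading: for every (t,g) with cut(t,g), stitched(t,g).
Restrictor pairs: (t1,g1) ✓  (t1,g2) ✓  (t1,g6) ✓  (t2,g6) ✓  (t4,g3) ✓  (t5,g6) ✓  (t6,g1) ✓  (t7,g1) ✓
Every restrictor pair satisfies the scope.

True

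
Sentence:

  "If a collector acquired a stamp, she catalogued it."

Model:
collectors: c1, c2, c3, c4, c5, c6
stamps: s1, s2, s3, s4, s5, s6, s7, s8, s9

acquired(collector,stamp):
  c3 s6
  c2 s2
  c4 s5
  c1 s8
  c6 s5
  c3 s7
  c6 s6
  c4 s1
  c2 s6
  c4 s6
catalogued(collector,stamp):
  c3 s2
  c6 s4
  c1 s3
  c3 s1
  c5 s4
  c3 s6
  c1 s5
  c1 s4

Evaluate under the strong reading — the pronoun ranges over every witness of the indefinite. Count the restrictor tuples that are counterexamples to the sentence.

9

"it" takes "a stamp" as antecedent — a donkey pronoun bound across the clause boundary.
Strong reading: for every (c,s) with acquired(c,s), catalogued(c,s).
Restrictor pairs: (c1,s8) ✗  (c2,s2) ✗  (c2,s6) ✗  (c3,s6) ✓  (c3,s7) ✗  (c4,s1) ✗  (c4,s5) ✗  (c4,s6) ✗  (c6,s5) ✗  (c6,s6) ✗
Counterexamples (restrictor pairs failing the scope): 9.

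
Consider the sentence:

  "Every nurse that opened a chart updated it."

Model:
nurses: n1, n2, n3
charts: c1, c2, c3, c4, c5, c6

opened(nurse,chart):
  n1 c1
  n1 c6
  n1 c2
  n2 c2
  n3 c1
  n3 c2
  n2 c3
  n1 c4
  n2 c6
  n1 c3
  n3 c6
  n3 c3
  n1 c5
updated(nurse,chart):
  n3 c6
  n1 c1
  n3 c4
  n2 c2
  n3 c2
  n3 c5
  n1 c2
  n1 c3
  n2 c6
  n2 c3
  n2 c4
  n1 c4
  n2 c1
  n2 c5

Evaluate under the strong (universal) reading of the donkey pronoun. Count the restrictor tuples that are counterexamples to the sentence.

"it" takes "a chart" as antecedent — a donkey pronoun bound across the clause boundary.
Strong reading: for every (n,c) with opened(n,c), updated(n,c).
Restrictor pairs: (n1,c1) ✓  (n1,c2) ✓  (n1,c3) ✓  (n1,c4) ✓  (n1,c5) ✗  (n1,c6) ✗  (n2,c2) ✓  (n2,c3) ✓  (n2,c6) ✓  (n3,c1) ✗  (n3,c2) ✓  (n3,c3) ✗  (n3,c6) ✓
Counterexamples (restrictor pairs failing the scope): 4.

4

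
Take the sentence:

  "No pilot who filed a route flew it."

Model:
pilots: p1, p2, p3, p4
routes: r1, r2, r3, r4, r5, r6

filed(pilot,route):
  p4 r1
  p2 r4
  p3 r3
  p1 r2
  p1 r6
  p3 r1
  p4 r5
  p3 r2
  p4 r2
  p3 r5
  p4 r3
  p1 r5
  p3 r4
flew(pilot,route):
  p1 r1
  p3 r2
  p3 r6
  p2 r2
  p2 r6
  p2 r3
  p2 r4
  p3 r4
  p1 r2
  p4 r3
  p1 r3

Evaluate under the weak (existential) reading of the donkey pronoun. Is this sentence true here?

"it" takes "a route" as antecedent — a donkey pronoun bound across the clause boundary.
Truth condition: for no (p,r) with filed(p,r) does flew(p,r) hold.
Restrictor pairs — does the scope hold? (p1,r2):holds  (p1,r5):fails  (p1,r6):fails  (p2,r4):holds  (p3,r1):fails  (p3,r2):holds  (p3,r3):fails  (p3,r4):holds  (p3,r5):fails  (p4,r1):fails  (p4,r2):fails  (p4,r3):holds  (p4,r5):fails
Scope holds for 5 pair(s), so the sentence is false.

False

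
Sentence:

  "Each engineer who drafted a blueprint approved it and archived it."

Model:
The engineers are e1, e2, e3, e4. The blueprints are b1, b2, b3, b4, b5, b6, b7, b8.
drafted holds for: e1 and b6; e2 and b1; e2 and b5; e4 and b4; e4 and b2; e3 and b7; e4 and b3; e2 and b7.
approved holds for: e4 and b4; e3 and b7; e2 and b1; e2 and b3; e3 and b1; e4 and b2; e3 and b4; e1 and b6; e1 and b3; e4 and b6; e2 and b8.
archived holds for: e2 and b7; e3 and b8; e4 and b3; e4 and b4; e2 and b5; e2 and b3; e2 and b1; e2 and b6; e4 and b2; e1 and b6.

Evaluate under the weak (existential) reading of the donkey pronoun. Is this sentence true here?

False

"it" takes "a blueprint" as antecedent — a donkey pronoun bound across the clause boundary.
Weak reading: every engineer e with some drafted-blueprint has at least one drafted-blueprint b such that approved(e,b) ∧ archived(e,b).
Per engineer: e1:✓  e2:✓  e3:✗  e4:✓
e3 has no witness among its drafted-blueprints.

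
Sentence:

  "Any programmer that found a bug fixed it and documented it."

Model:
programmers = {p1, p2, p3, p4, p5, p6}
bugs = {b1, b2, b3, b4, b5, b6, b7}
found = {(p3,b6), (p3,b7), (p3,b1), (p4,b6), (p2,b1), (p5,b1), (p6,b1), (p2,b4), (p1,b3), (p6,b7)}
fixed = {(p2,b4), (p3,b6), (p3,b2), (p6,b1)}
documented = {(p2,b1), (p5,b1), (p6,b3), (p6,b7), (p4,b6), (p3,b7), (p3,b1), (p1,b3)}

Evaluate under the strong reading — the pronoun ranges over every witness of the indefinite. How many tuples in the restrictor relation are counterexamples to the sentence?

"it" takes "a bug" as antecedent — a donkey pronoun bound across the clause boundary.
Strong reading: for every (p,b) with found(p,b), fixed(p,b) ∧ documented(p,b).
Restrictor pairs: (p1,b3) ✗  (p2,b1) ✗  (p2,b4) ✗  (p3,b1) ✗  (p3,b6) ✗  (p3,b7) ✗  (p4,b6) ✗  (p5,b1) ✗  (p6,b1) ✗  (p6,b7) ✗
Counterexamples (restrictor pairs failing the scope): 10.

10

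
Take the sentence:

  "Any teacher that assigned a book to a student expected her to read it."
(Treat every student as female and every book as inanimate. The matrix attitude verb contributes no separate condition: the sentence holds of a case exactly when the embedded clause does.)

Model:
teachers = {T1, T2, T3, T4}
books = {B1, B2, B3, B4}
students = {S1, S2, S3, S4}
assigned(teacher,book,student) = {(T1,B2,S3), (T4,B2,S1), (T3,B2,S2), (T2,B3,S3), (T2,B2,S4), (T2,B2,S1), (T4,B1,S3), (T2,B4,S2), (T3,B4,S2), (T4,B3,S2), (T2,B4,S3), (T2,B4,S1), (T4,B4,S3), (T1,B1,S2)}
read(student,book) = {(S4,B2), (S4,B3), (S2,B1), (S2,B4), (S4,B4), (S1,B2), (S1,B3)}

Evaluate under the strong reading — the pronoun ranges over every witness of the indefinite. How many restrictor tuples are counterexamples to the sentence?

"her" takes "a student" as antecedent and "it" takes "a book"; both are donkey pronouns co-varying with the restrictor.
Strong reading: for every (t,b,s) with assigned(t,b,s), read(s,b).
Restrictor triples: (T1,B1,S2)→read(S2,B1) ✓  (T1,B2,S3)→read(S3,B2) ✗  (T2,B2,S1)→read(S1,B2) ✓  (T2,B2,S4)→read(S4,B2) ✓  (T2,B3,S3)→read(S3,B3) ✗  (T2,B4,S1)→read(S1,B4) ✗  (T2,B4,S2)→read(S2,B4) ✓  (T2,B4,S3)→read(S3,B4) ✗  (T3,B2,S2)→read(S2,B2) ✗  (T3,B4,S2)→read(S2,B4) ✓  (T4,B1,S3)→read(S3,B1) ✗  (T4,B2,S1)→read(S1,B2) ✓  (T4,B3,S2)→read(S2,B3) ✗  (T4,B4,S3)→read(S3,B4) ✗
Counterexamples (restrictor triples failing the scope): 8.

8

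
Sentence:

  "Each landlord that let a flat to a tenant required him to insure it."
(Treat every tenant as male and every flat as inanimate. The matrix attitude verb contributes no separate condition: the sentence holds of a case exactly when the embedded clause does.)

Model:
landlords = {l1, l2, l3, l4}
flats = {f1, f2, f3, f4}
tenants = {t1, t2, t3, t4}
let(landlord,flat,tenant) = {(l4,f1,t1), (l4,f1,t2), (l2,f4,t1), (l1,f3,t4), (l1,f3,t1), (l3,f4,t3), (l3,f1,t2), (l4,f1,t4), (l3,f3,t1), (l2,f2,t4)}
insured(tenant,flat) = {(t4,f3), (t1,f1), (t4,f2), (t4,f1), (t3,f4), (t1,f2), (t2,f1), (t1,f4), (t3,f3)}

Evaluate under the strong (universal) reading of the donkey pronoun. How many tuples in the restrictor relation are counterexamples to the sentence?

2

"him" takes "a tenant" as antecedent and "it" takes "a flat"; both are donkey pronouns co-varying with the restrictor.
Strong reading: for every (l,f,t) with let(l,f,t), insured(t,f).
Restrictor triples: (l1,f3,t1)→insured(t1,f3) ✗  (l1,f3,t4)→insured(t4,f3) ✓  (l2,f2,t4)→insured(t4,f2) ✓  (l2,f4,t1)→insured(t1,f4) ✓  (l3,f1,t2)→insured(t2,f1) ✓  (l3,f3,t1)→insured(t1,f3) ✗  (l3,f4,t3)→insured(t3,f4) ✓  (l4,f1,t1)→insured(t1,f1) ✓  (l4,f1,t2)→insured(t2,f1) ✓  (l4,f1,t4)→insured(t4,f1) ✓
Counterexamples (restrictor triples failing the scope): 2.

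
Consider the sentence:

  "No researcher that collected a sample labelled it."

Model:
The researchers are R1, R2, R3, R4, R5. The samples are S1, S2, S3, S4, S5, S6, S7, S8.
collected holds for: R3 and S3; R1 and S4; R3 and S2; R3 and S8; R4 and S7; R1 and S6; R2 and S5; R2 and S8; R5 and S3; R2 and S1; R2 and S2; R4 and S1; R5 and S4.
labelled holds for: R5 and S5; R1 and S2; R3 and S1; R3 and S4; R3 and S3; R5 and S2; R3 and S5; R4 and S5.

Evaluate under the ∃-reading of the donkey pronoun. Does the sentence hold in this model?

False

"it" takes "a sample" as antecedent — a donkey pronoun bound across the clause boundary.
Truth condition: for no (r,s) with collected(r,s) does labelled(r,s) hold.
Restrictor pairs — does the scope hold? (R1,S4):fails  (R1,S6):fails  (R2,S1):fails  (R2,S2):fails  (R2,S5):fails  (R2,S8):fails  (R3,S2):fails  (R3,S3):holds  (R3,S8):fails  (R4,S1):fails  (R4,S7):fails  (R5,S3):fails  (R5,S4):fails
Scope holds for 1 pair(s), so the sentence is false.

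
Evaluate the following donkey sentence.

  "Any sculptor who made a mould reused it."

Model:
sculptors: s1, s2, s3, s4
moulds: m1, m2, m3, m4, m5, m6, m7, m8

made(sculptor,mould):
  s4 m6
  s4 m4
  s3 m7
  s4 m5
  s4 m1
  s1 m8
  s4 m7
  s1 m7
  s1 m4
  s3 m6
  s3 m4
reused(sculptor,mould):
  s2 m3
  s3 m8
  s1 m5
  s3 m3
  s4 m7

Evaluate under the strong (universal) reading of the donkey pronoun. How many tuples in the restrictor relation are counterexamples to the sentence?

10

"it" takes "a mould" as antecedent — a donkey pronoun bound across the clause boundary.
Strong reading: for every (s,m) with made(s,m), reused(s,m).
Restrictor pairs: (s1,m4) ✗  (s1,m7) ✗  (s1,m8) ✗  (s3,m4) ✗  (s3,m6) ✗  (s3,m7) ✗  (s4,m1) ✗  (s4,m4) ✗  (s4,m5) ✗  (s4,m6) ✗  (s4,m7) ✓
Counterexamples (restrictor pairs failing the scope): 10.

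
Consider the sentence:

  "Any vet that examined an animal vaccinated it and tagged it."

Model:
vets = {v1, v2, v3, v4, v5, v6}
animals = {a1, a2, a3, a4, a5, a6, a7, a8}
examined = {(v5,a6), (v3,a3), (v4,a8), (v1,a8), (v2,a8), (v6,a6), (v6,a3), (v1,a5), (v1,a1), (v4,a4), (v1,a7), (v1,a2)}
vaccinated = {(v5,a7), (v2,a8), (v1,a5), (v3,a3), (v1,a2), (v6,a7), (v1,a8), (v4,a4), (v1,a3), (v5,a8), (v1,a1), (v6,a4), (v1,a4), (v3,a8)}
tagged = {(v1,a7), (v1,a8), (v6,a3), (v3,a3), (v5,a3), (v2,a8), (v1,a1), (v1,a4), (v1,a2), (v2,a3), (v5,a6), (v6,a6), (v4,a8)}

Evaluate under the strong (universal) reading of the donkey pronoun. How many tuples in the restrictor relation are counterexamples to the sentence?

"it" takes "an animal" as antecedent — a donkey pronoun bound across the clause boundary.
Strong reading: for every (v,a) with examined(v,a), vaccinated(v,a) ∧ tagged(v,a).
Restrictor pairs: (v1,a1) ✓  (v1,a2) ✓  (v1,a5) ✗  (v1,a7) ✗  (v1,a8) ✓  (v2,a8) ✓  (v3,a3) ✓  (v4,a4) ✗  (v4,a8) ✗  (v5,a6) ✗  (v6,a3) ✗  (v6,a6) ✗
Counterexamples (restrictor pairs failing the scope): 7.

7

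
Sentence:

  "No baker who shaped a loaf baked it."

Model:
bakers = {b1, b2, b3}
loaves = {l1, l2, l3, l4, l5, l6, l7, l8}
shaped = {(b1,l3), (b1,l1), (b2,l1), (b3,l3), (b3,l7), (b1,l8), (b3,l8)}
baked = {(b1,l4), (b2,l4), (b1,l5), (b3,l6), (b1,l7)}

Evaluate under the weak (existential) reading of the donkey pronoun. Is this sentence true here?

True

"it" takes "a loaf" as antecedent — a donkey pronoun bound across the clause boundary.
Truth condition: for no (b,l) with shaped(b,l) does baked(b,l) hold.
Restrictor pairs — does the scope hold? (b1,l1):fails  (b1,l3):fails  (b1,l8):fails  (b2,l1):fails  (b3,l3):fails  (b3,l7):fails  (b3,l8):fails
Scope holds for no restrictor pair, so the sentence is true.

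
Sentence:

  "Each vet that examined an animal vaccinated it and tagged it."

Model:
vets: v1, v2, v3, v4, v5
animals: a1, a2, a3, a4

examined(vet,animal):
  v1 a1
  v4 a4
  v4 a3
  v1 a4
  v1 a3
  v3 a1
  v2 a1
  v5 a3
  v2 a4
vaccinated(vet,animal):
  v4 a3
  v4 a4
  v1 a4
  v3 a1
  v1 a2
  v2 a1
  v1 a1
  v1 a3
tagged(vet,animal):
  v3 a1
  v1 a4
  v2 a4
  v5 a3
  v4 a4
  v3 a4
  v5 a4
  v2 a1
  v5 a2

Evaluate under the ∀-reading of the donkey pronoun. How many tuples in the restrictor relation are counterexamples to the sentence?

"it" takes "an animal" as antecedent — a donkey pronoun bound across the clause boundary.
Strong reading: for every (v,a) with examined(v,a), vaccinated(v,a) ∧ tagged(v,a).
Restrictor pairs: (v1,a1) ✗  (v1,a3) ✗  (v1,a4) ✓  (v2,a1) ✓  (v2,a4) ✗  (v3,a1) ✓  (v4,a3) ✗  (v4,a4) ✓  (v5,a3) ✗
Counterexamples (restrictor pairs failing the scope): 5.

5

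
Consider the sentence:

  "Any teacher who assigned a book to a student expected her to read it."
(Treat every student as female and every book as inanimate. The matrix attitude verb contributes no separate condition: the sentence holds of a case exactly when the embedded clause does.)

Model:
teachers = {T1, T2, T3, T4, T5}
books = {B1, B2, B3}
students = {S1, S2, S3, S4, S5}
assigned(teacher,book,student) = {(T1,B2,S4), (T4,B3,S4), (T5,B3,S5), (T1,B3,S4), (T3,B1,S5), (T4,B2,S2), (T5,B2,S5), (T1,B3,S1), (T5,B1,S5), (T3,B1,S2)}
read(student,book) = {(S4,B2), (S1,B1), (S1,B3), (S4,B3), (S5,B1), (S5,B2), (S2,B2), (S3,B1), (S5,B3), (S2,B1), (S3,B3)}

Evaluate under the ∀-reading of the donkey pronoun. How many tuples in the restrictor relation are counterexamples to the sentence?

0

"her" takes "a student" as antecedent and "it" takes "a book"; both are donkey pronouns co-varying with the restrictor.
Strong reading: for every (t,b,s) with assigned(t,b,s), read(s,b).
Restrictor triples: (T1,B2,S4)→read(S4,B2) ✓  (T1,B3,S1)→read(S1,B3) ✓  (T1,B3,S4)→read(S4,B3) ✓  (T3,B1,S2)→read(S2,B1) ✓  (T3,B1,S5)→read(S5,B1) ✓  (T4,B2,S2)→read(S2,B2) ✓  (T4,B3,S4)→read(S4,B3) ✓  (T5,B1,S5)→read(S5,B1) ✓  (T5,B2,S5)→read(S5,B2) ✓  (T5,B3,S5)→read(S5,B3) ✓
Counterexamples (restrictor triples failing the scope): 0.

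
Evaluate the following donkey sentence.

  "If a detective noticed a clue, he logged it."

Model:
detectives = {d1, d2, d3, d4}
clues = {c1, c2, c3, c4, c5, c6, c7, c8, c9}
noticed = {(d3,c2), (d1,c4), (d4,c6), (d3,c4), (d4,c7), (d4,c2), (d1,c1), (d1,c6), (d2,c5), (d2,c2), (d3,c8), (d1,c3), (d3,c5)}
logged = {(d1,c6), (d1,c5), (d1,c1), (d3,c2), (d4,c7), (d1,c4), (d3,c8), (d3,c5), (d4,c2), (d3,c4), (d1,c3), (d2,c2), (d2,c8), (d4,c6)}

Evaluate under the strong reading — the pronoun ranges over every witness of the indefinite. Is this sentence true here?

False

"it" takes "a clue" as antecedent — a donkey pronoun bound across the clause boundary.
Strong reading: for every (d,c) with noticed(d,c), logged(d,c).
Restrictor pairs: (d1,c1) ✓  (d1,c3) ✓  (d1,c4) ✓  (d1,c6) ✓  (d2,c2) ✓  (d2,c5) ✗  (d3,c2) ✓  (d3,c4) ✓  (d3,c5) ✓  (d3,c8) ✓  (d4,c2) ✓  (d4,c6) ✓  (d4,c7) ✓
Counterexample: (d2,c5) is in noticed but fails the scope.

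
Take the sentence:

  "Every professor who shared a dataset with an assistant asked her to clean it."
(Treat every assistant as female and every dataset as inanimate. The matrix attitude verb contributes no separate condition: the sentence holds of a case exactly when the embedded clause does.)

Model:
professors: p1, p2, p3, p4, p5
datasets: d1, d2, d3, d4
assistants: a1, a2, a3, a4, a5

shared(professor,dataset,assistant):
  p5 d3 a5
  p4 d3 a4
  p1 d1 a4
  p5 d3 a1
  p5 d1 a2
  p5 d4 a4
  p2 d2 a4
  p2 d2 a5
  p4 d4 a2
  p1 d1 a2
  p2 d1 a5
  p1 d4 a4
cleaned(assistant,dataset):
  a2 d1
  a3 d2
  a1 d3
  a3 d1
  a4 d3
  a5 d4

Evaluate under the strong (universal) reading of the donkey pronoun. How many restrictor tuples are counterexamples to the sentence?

8

"her" takes "an assistant" as antecedent and "it" takes "a dataset"; both are donkey pronouns co-varying with the restrictor.
Strong reading: for every (p,d,a) with shared(p,d,a), cleaned(a,d).
Restrictor triples: (p1,d1,a2)→cleaned(a2,d1) ✓  (p1,d1,a4)→cleaned(a4,d1) ✗  (p1,d4,a4)→cleaned(a4,d4) ✗  (p2,d1,a5)→cleaned(a5,d1) ✗  (p2,d2,a4)→cleaned(a4,d2) ✗  (p2,d2,a5)→cleaned(a5,d2) ✗  (p4,d3,a4)→cleaned(a4,d3) ✓  (p4,d4,a2)→cleaned(a2,d4) ✗  (p5,d1,a2)→cleaned(a2,d1) ✓  (p5,d3,a1)→cleaned(a1,d3) ✓  (p5,d3,a5)→cleaned(a5,d3) ✗  (p5,d4,a4)→cleaned(a4,d4) ✗
Counterexamples (restrictor triples failing the scope): 8.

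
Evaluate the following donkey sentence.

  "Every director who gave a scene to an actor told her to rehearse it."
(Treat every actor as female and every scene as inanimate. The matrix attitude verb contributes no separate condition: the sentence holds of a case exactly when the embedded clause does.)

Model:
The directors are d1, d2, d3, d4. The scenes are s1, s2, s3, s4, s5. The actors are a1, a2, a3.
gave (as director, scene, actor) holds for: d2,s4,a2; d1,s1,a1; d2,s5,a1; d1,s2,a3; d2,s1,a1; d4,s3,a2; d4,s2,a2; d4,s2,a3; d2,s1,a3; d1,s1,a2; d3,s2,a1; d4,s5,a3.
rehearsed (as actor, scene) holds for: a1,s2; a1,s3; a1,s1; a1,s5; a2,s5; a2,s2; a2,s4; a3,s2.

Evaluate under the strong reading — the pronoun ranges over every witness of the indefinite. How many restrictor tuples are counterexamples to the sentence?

"her" takes "an actor" as antecedent and "it" takes "a scene"; both are donkey pronouns co-varying with the restrictor.
Strong reading: for every (d,s,a) with gave(d,s,a), rehearsed(a,s).
Restrictor triples: (d1,s1,a1)→rehearsed(a1,s1) ✓  (d1,s1,a2)→rehearsed(a2,s1) ✗  (d1,s2,a3)→rehearsed(a3,s2) ✓  (d2,s1,a1)→rehearsed(a1,s1) ✓  (d2,s1,a3)→rehearsed(a3,s1) ✗  (d2,s4,a2)→rehearsed(a2,s4) ✓  (d2,s5,a1)→rehearsed(a1,s5) ✓  (d3,s2,a1)→rehearsed(a1,s2) ✓  (d4,s2,a2)→rehearsed(a2,s2) ✓  (d4,s2,a3)→rehearsed(a3,s2) ✓  (d4,s3,a2)→rehearsed(a2,s3) ✗  (d4,s5,a3)→rehearsed(a3,s5) ✗
Counterexamples (restrictor triples failing the scope): 4.

4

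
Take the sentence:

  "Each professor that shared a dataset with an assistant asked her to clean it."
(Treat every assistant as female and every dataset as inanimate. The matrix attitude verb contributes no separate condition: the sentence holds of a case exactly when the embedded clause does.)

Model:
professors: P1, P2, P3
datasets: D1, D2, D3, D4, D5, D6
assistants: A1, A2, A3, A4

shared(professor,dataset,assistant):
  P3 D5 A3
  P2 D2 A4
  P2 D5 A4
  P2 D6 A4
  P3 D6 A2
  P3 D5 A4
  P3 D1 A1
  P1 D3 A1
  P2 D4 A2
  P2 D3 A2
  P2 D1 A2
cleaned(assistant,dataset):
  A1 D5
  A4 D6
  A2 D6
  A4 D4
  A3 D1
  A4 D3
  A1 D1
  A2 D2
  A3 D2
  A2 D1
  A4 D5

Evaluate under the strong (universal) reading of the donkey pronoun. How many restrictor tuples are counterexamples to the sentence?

"her" takes "an assistant" as antecedent and "it" takes "a dataset"; both are donkey pronouns co-varying with the restrictor.
Strong reading: for every (p,d,a) with shared(p,d,a), cleaned(a,d).
Restrictor triples: (P1,D3,A1)→cleaned(A1,D3) ✗  (P2,D1,A2)→cleaned(A2,D1) ✓  (P2,D2,A4)→cleaned(A4,D2) ✗  (P2,D3,A2)→cleaned(A2,D3) ✗  (P2,D4,A2)→cleaned(A2,D4) ✗  (P2,D5,A4)→cleaned(A4,D5) ✓  (P2,D6,A4)→cleaned(A4,D6) ✓  (P3,D1,A1)→cleaned(A1,D1) ✓  (P3,D5,A3)→cleaned(A3,D5) ✗  (P3,D5,A4)→cleaned(A4,D5) ✓  (P3,D6,A2)→cleaned(A2,D6) ✓
Counterexamples (restrictor triples failing the scope): 5.

5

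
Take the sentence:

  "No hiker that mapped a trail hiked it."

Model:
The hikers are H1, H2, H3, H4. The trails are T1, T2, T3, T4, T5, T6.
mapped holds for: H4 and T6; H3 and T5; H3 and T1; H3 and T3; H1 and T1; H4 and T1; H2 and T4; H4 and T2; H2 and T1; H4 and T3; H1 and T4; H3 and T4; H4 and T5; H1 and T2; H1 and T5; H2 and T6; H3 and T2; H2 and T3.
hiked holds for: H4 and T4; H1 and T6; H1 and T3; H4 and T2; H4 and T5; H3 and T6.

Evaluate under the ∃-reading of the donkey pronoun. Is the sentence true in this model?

"it" takes "a trail" as antecedent — a donkey pronoun bound across the clause boundary.
Truth condition: for no (h,t) with mapped(h,t) does hiked(h,t) hold.
Restrictor pairs — does the scope hold? (H1,T1):fails  (H1,T2):fails  (H1,T4):fails  (H1,T5):fails  (H2,T1):fails  (H2,T3):fails  (H2,T4):fails  (H2,T6):fails  (H3,T1):fails  (H3,T2):fails  (H3,T3):fails  (H3,T4):fails  (H3,T5):fails  (H4,T1):fails  (H4,T2):holds  (H4,T3):fails  (H4,T5):holds  (H4,T6):fails
Scope holds for 2 pair(s), so the sentence is false.

False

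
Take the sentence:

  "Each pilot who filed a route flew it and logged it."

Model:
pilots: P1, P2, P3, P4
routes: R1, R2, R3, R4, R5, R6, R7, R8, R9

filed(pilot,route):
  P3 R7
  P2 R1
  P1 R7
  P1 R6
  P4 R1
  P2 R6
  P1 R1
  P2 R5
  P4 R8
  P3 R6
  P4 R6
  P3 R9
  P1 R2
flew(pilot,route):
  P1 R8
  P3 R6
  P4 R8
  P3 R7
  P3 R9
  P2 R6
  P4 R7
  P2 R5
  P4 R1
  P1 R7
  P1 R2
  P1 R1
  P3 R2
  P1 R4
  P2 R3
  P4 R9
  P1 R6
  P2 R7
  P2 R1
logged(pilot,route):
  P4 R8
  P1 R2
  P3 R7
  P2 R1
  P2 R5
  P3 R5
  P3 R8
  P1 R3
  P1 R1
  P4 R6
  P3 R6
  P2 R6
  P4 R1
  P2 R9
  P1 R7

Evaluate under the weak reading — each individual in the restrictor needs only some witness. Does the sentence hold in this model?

"it" takes "a route" as antecedent — a donkey pronoun bound across the clause boundary.
Weak reading: every pilot p with some filed-route has at least one filed-route r such that flew(p,r) ∧ logged(p,r).
Per pilot: P1:✓  P2:✓  P3:✓  P4:✓
Every pilot in the restrictor has a witness.

True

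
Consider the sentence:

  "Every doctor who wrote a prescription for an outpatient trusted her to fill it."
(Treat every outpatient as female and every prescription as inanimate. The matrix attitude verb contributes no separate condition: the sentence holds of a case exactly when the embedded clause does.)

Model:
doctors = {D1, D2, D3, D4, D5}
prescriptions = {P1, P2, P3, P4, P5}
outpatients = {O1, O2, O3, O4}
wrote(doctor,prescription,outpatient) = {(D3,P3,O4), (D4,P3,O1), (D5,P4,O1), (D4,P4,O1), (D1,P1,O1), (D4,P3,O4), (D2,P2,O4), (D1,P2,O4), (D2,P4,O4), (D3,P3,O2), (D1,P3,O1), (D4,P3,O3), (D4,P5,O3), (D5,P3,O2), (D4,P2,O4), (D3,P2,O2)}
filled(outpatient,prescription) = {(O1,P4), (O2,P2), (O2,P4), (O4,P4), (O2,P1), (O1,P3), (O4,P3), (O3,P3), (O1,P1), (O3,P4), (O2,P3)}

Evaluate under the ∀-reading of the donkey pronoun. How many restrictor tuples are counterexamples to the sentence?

"her" takes "an outpatient" as antecedent and "it" takes "a prescription"; both are donkey pronouns co-varying with the restrictor.
Strong reading: for every (d,p,o) with wrote(d,p,o), filled(o,p).
Restrictor triples: (D1,P1,O1)→filled(O1,P1) ✓  (D1,P2,O4)→filled(O4,P2) ✗  (D1,P3,O1)→filled(O1,P3) ✓  (D2,P2,O4)→filled(O4,P2) ✗  (D2,P4,O4)→filled(O4,P4) ✓  (D3,P2,O2)→filled(O2,P2) ✓  (D3,P3,O2)→filled(O2,P3) ✓  (D3,P3,O4)→filled(O4,P3) ✓  (D4,P2,O4)→filled(O4,P2) ✗  (D4,P3,O1)→filled(O1,P3) ✓  (D4,P3,O3)→filled(O3,P3) ✓  (D4,P3,O4)→filled(O4,P3) ✓  (D4,P4,O1)→filled(O1,P4) ✓  (D4,P5,O3)→filled(O3,P5) ✗  (D5,P3,O2)→filled(O2,P3) ✓  (D5,P4,O1)→filled(O1,P4) ✓
Counterexamples (restrictor triples failing the scope): 4.

4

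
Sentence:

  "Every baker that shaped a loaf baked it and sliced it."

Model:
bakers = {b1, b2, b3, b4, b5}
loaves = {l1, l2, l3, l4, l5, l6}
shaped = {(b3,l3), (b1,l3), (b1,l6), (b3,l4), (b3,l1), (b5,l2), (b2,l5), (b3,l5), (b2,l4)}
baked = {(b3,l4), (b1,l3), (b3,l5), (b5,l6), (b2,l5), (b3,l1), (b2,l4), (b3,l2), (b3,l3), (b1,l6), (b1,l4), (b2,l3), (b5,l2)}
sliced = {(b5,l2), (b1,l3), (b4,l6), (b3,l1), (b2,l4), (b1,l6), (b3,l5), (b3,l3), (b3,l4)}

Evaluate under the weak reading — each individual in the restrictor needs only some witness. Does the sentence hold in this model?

True

"it" takes "a loaf" as antecedent — a donkey pronoun bound across the clause boundary.
Weak reading: every baker b with some shaped-loaf has at least one shaped-loaf l such that baked(b,l) ∧ sliced(b,l).
Per baker: b1:✓  b2:✓  b3:✓  b5:✓
Every baker in the restrictor has a witness.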